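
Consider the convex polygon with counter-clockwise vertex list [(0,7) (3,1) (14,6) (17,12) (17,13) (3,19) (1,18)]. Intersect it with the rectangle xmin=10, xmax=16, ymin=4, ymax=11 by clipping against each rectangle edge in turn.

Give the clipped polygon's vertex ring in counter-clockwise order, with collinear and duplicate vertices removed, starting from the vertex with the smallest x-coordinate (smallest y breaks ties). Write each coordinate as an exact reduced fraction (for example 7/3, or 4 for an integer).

1. After x ≥ 10: [(10,46/11) (14,6) (17,12) (17,13) (10,16)]
2. After x ≤ 16: [(10,46/11) (14,6) (16,10) (16,94/7) (10,16)]
3. After y ≥ 4: [(10,46/11) (14,6) (16,10) (16,94/7) (10,16)]
4. After y ≤ 11: [(10,11) (10,46/11) (14,6) (16,10) (16,11)]
5. Canonical ring: [(10,46/11) (14,6) (16,10) (16,11) (10,11)]

Clipped polygon: [(10,46/11) (14,6) (16,10) (16,11) (10,11)]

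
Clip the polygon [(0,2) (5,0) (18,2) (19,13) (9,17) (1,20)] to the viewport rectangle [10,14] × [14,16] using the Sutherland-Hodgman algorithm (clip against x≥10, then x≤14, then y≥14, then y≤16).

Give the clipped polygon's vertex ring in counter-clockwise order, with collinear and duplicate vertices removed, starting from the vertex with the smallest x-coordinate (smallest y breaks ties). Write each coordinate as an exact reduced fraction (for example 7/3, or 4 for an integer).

Clipped polygon: [(10,14) (14,14) (14,15) (23/2,16) (10,16)]

1. After x ≥ 10: [(10,10/13) (18,2) (19,13) (10,83/5)]
2. After x ≤ 14: [(10,10/13) (14,18/13) (14,15) (10,83/5)]
3. After y ≥ 14: [(10,14) (14,14) (14,15) (10,83/5)]
4. After y ≤ 16: [(10,16) (10,14) (14,14) (14,15) (23/2,16)]
5. Canonical ring: [(10,14) (14,14) (14,15) (23/2,16) (10,16)]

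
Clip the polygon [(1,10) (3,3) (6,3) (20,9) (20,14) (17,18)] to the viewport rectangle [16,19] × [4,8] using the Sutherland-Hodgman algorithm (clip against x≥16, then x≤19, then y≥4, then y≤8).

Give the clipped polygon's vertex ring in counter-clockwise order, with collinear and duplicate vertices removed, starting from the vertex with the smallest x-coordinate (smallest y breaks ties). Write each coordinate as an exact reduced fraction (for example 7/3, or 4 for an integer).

1. After x ≥ 16: [(16,35/2) (16,51/7) (20,9) (20,14) (17,18)]
2. After x ≤ 19: [(16,35/2) (16,51/7) (19,60/7) (19,46/3) (17,18)]
3. After y ≥ 4: [(16,35/2) (16,51/7) (19,60/7) (19,46/3) (17,18)]
4. After y ≤ 8: [(16,8) (16,51/7) (53/3,8)]
5. Canonical ring: [(16,51/7) (53/3,8) (16,8)]

Clipped polygon: [(16,51/7) (53/3,8) (16,8)]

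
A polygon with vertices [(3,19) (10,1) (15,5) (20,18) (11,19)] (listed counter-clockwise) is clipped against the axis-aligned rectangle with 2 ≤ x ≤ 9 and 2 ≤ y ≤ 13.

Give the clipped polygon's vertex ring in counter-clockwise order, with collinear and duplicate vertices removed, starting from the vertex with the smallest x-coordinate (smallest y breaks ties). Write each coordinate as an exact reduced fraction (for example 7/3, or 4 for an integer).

1. After x ≥ 2: [(3,19) (10,1) (15,5) (20,18) (11,19)]
2. After x ≤ 9: [(9,19) (3,19) (9,25/7)]
3. After y ≥ 2: [(9,19) (3,19) (9,25/7)]
4. After y ≤ 13: [(9,13) (16/3,13) (9,25/7)]
5. Canonical ring: [(16/3,13) (9,25/7) (9,13)]

Clipped polygon: [(16/3,13) (9,25/7) (9,13)]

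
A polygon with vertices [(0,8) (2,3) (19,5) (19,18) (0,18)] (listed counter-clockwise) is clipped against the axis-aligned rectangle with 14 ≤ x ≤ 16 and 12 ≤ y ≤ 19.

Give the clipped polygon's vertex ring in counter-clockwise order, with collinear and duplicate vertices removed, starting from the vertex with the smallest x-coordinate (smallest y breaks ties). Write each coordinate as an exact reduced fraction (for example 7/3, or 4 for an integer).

1. After x ≥ 14: [(14,75/17) (19,5) (19,18) (14,18)]
2. After x ≤ 16: [(14,75/17) (16,79/17) (16,18) (14,18)]
3. After y ≥ 12: [(14,12) (16,12) (16,18) (14,18)]
4. After y ≤ 19: [(14,12) (16,12) (16,18) (14,18)]
5. Canonical ring: [(14,12) (16,12) (16,18) (14,18)]

Clipped polygon: [(14,12) (16,12) (16,18) (14,18)]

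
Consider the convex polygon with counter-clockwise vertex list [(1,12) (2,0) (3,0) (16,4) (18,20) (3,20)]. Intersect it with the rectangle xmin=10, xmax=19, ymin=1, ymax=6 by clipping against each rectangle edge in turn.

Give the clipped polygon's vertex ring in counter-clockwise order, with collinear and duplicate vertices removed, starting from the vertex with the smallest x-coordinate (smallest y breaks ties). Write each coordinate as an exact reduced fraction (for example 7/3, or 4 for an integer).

1. After x ≥ 10: [(10,28/13) (16,4) (18,20) (10,20)]
2. After x ≤ 19: [(10,28/13) (16,4) (18,20) (10,20)]
3. After y ≥ 1: [(10,28/13) (16,4) (18,20) (10,20)]
4. After y ≤ 6: [(10,6) (10,28/13) (16,4) (65/4,6)]
5. Canonical ring: [(10,28/13) (16,4) (65/4,6) (10,6)]

Clipped polygon: [(10,28/13) (16,4) (65/4,6) (10,6)]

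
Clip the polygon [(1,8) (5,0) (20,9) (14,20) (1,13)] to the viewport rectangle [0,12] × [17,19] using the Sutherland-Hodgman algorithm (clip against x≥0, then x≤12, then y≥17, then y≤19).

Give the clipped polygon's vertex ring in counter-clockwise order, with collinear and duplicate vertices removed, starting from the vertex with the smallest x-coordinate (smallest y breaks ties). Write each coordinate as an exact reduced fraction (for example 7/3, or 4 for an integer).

1. After x ≥ 0: [(1,8) (5,0) (20,9) (14,20) (1,13)]
2. After x ≤ 12: [(1,8) (5,0) (12,21/5) (12,246/13) (1,13)]
3. After y ≥ 17: [(12,17) (12,246/13) (59/7,17)]
4. After y ≤ 19: [(12,17) (12,246/13) (59/7,17)]
5. Canonical ring: [(59/7,17) (12,17) (12,246/13)]

Clipped polygon: [(59/7,17) (12,17) (12,246/13)]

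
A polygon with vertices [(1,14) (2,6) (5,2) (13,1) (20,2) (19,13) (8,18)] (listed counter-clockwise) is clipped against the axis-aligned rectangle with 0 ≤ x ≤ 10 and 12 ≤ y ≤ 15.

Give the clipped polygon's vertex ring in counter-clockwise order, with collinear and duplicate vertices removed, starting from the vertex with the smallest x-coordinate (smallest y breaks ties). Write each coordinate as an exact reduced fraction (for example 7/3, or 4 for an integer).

Clipped polygon: [(1,14) (5/4,12) (10,12) (10,15) (11/4,15)]

1. After x ≥ 0: [(1,14) (2,6) (5,2) (13,1) (20,2) (19,13) (8,18)]
2. After x ≤ 10: [(1,14) (2,6) (5,2) (10,11/8) (10,188/11) (8,18)]
3. After y ≥ 12: [(1,14) (5/4,12) (10,12) (10,188/11) (8,18)]
4. After y ≤ 15: [(11/4,15) (1,14) (5/4,12) (10,12) (10,15)]
5. Canonical ring: [(1,14) (5/4,12) (10,12) (10,15) (11/4,15)]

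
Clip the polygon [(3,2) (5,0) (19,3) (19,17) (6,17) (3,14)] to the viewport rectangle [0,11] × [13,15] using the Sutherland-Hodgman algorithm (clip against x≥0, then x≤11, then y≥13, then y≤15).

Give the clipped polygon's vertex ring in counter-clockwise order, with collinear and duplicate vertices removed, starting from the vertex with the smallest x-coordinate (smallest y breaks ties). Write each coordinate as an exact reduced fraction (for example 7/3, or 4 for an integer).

1. After x ≥ 0: [(3,2) (5,0) (19,3) (19,17) (6,17) (3,14)]
2. After x ≤ 11: [(3,2) (5,0) (11,9/7) (11,17) (6,17) (3,14)]
3. After y ≥ 13: [(3,13) (11,13) (11,17) (6,17) (3,14)]
4. After y ≤ 15: [(3,13) (11,13) (11,15) (4,15) (3,14)]
5. Canonical ring: [(3,13) (11,13) (11,15) (4,15) (3,14)]

Clipped polygon: [(3,13) (11,13) (11,15) (4,15) (3,14)]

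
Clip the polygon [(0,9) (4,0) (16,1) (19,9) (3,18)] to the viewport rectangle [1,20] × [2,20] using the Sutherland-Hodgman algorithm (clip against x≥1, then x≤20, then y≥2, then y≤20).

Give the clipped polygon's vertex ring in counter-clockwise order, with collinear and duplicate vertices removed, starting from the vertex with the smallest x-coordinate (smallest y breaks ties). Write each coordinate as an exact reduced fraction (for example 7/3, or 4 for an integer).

Clipped polygon: [(1,27/4) (28/9,2) (131/8,2) (19,9) (3,18) (1,12)]

1. After x ≥ 1: [(1,12) (1,27/4) (4,0) (16,1) (19,9) (3,18)]
2. After x ≤ 20: [(1,12) (1,27/4) (4,0) (16,1) (19,9) (3,18)]
3. After y ≥ 2: [(1,12) (1,27/4) (28/9,2) (131/8,2) (19,9) (3,18)]
4. After y ≤ 20: [(1,12) (1,27/4) (28/9,2) (131/8,2) (19,9) (3,18)]
5. Canonical ring: [(1,27/4) (28/9,2) (131/8,2) (19,9) (3,18) (1,12)]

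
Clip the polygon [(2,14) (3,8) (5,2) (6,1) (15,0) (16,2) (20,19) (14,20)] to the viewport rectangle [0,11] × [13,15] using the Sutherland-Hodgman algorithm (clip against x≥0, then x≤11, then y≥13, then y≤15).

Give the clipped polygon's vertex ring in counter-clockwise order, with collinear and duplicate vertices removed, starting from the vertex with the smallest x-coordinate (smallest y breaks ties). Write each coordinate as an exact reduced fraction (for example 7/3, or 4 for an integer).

1. After x ≥ 0: [(2,14) (3,8) (5,2) (6,1) (15,0) (16,2) (20,19) (14,20)]
2. After x ≤ 11: [(11,37/2) (2,14) (3,8) (5,2) (6,1) (11,4/9)]
3. After y ≥ 13: [(11,13) (11,37/2) (2,14) (13/6,13)]
4. After y ≤ 15: [(11,13) (11,15) (4,15) (2,14) (13/6,13)]
5. Canonical ring: [(2,14) (13/6,13) (11,13) (11,15) (4,15)]

Clipped polygon: [(2,14) (13/6,13) (11,13) (11,15) (4,15)]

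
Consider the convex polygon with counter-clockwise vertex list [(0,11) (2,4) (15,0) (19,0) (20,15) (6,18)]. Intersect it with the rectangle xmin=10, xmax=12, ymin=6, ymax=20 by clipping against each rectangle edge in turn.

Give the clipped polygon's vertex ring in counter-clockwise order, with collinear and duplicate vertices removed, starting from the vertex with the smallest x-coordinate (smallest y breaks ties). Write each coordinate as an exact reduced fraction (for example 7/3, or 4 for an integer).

Clipped polygon: [(10,6) (12,6) (12,117/7) (10,120/7)]

1. After x ≥ 10: [(10,20/13) (15,0) (19,0) (20,15) (10,120/7)]
2. After x ≤ 12: [(10,20/13) (12,12/13) (12,117/7) (10,120/7)]
3. After y ≥ 6: [(10,6) (12,6) (12,117/7) (10,120/7)]
4. After y ≤ 20: [(10,6) (12,6) (12,117/7) (10,120/7)]
5. Canonical ring: [(10,6) (12,6) (12,117/7) (10,120/7)]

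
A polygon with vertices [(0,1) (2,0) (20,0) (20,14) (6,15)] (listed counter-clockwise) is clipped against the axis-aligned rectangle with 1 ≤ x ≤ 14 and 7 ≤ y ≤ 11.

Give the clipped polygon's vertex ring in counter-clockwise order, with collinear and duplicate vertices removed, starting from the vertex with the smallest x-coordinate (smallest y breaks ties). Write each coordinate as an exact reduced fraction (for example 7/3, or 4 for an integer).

Clipped polygon: [(18/7,7) (14,7) (14,11) (30/7,11)]

1. After x ≥ 1: [(1,10/3) (1,1/2) (2,0) (20,0) (20,14) (6,15)]
2. After x ≤ 14: [(1,10/3) (1,1/2) (2,0) (14,0) (14,101/7) (6,15)]
3. After y ≥ 7: [(18/7,7) (14,7) (14,101/7) (6,15)]
4. After y ≤ 11: [(30/7,11) (18/7,7) (14,7) (14,11)]
5. Canonical ring: [(18/7,7) (14,7) (14,11) (30/7,11)]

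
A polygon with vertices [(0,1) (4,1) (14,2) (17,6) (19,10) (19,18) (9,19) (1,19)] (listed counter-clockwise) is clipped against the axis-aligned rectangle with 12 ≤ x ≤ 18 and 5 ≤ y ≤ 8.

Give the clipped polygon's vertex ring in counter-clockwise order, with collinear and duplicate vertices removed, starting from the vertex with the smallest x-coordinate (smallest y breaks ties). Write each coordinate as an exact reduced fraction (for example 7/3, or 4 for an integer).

Clipped polygon: [(12,5) (65/4,5) (17,6) (18,8) (12,8)]

1. After x ≥ 12: [(12,9/5) (14,2) (17,6) (19,10) (19,18) (12,187/10)]
2. After x ≤ 18: [(12,9/5) (14,2) (17,6) (18,8) (18,181/10) (12,187/10)]
3. After y ≥ 5: [(12,5) (65/4,5) (17,6) (18,8) (18,181/10) (12,187/10)]
4. After y ≤ 8: [(12,8) (12,5) (65/4,5) (17,6) (18,8) (18,8)]
5. Canonical ring: [(12,5) (65/4,5) (17,6) (18,8) (12,8)]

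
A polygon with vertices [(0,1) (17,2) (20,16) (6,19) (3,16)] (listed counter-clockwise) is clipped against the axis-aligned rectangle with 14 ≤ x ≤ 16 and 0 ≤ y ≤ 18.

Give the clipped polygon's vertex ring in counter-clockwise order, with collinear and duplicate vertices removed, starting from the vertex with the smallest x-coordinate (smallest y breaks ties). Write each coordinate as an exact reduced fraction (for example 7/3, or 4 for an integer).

Clipped polygon: [(14,31/17) (16,33/17) (16,118/7) (14,121/7)]

1. After x ≥ 14: [(14,31/17) (17,2) (20,16) (14,121/7)]
2. After x ≤ 16: [(14,31/17) (16,33/17) (16,118/7) (14,121/7)]
3. After y ≥ 0: [(14,31/17) (16,33/17) (16,118/7) (14,121/7)]
4. After y ≤ 18: [(14,31/17) (16,33/17) (16,118/7) (14,121/7)]
5. Canonical ring: [(14,31/17) (16,33/17) (16,118/7) (14,121/7)]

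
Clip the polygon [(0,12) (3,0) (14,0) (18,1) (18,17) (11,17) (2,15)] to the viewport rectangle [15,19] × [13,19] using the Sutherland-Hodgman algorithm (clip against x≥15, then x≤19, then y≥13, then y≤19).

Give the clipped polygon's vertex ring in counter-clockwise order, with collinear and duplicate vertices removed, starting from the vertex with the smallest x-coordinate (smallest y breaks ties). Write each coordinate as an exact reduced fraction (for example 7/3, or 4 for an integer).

1. After x ≥ 15: [(15,1/4) (18,1) (18,17) (15,17)]
2. After x ≤ 19: [(15,1/4) (18,1) (18,17) (15,17)]
3. After y ≥ 13: [(15,13) (18,13) (18,17) (15,17)]
4. After y ≤ 19: [(15,13) (18,13) (18,17) (15,17)]
5. Canonical ring: [(15,13) (18,13) (18,17) (15,17)]

Clipped polygon: [(15,13) (18,13) (18,17) (15,17)]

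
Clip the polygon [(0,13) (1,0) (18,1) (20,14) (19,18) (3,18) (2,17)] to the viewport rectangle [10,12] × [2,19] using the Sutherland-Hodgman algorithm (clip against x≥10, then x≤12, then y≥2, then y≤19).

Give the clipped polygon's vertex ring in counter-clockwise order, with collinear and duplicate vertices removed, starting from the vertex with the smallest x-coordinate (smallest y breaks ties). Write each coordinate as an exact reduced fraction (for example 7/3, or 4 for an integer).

Clipped polygon: [(10,2) (12,2) (12,18) (10,18)]

1. After x ≥ 10: [(10,9/17) (18,1) (20,14) (19,18) (10,18)]
2. After x ≤ 12: [(10,9/17) (12,11/17) (12,18) (10,18)]
3. After y ≥ 2: [(10,2) (12,2) (12,18) (10,18)]
4. After y ≤ 19: [(10,2) (12,2) (12,18) (10,18)]
5. Canonical ring: [(10,2) (12,2) (12,18) (10,18)]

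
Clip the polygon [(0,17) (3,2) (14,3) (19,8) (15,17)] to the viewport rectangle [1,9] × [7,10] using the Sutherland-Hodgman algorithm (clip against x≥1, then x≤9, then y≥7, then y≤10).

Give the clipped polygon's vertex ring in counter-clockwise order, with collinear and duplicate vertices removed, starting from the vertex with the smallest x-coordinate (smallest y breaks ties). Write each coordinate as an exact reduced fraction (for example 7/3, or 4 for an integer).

Clipped polygon: [(7/5,10) (2,7) (9,7) (9,10)]

1. After x ≥ 1: [(1,17) (1,12) (3,2) (14,3) (19,8) (15,17)]
2. After x ≤ 9: [(9,17) (1,17) (1,12) (3,2) (9,28/11)]
3. After y ≥ 7: [(9,7) (9,17) (1,17) (1,12) (2,7)]
4. After y ≤ 10: [(9,7) (9,10) (7/5,10) (2,7)]
5. Canonical ring: [(7/5,10) (2,7) (9,7) (9,10)]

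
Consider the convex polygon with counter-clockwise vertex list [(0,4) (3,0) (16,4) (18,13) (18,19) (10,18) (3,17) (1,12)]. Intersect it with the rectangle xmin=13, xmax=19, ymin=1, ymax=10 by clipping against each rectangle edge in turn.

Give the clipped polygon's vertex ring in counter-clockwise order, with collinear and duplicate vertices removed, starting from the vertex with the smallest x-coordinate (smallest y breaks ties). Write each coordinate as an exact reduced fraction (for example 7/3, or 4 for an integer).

1. After x ≥ 13: [(13,40/13) (16,4) (18,13) (18,19) (13,147/8)]
2. After x ≤ 19: [(13,40/13) (16,4) (18,13) (18,19) (13,147/8)]
3. After y ≥ 1: [(13,40/13) (16,4) (18,13) (18,19) (13,147/8)]
4. After y ≤ 10: [(13,10) (13,40/13) (16,4) (52/3,10)]
5. Canonical ring: [(13,40/13) (16,4) (52/3,10) (13,10)]

Clipped polygon: [(13,40/13) (16,4) (52/3,10) (13,10)]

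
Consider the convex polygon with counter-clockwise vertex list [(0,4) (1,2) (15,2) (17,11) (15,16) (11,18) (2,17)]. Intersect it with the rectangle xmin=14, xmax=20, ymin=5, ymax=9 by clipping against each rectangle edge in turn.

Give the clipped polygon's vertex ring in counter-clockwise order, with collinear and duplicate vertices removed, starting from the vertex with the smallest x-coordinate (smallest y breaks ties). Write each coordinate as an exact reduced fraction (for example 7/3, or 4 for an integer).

1. After x ≥ 14: [(14,2) (15,2) (17,11) (15,16) (14,33/2)]
2. After x ≤ 20: [(14,2) (15,2) (17,11) (15,16) (14,33/2)]
3. After y ≥ 5: [(14,5) (47/3,5) (17,11) (15,16) (14,33/2)]
4. After y ≤ 9: [(14,9) (14,5) (47/3,5) (149/9,9)]
5. Canonical ring: [(14,5) (47/3,5) (149/9,9) (14,9)]

Clipped polygon: [(14,5) (47/3,5) (149/9,9) (14,9)]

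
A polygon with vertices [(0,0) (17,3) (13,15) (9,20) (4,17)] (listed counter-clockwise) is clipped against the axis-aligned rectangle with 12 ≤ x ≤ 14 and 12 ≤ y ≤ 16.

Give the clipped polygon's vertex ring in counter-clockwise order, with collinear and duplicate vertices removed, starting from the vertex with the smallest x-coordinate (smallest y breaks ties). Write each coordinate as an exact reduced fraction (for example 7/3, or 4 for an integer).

1. After x ≥ 12: [(12,36/17) (17,3) (13,15) (12,65/4)]
2. After x ≤ 14: [(12,36/17) (14,42/17) (14,12) (13,15) (12,65/4)]
3. After y ≥ 12: [(12,12) (14,12) (14,12) (13,15) (12,65/4)]
4. After y ≤ 16: [(12,16) (12,12) (14,12) (14,12) (13,15) (61/5,16)]
5. Canonical ring: [(12,12) (14,12) (13,15) (61/5,16) (12,16)]

Clipped polygon: [(12,12) (14,12) (13,15) (61/5,16) (12,16)]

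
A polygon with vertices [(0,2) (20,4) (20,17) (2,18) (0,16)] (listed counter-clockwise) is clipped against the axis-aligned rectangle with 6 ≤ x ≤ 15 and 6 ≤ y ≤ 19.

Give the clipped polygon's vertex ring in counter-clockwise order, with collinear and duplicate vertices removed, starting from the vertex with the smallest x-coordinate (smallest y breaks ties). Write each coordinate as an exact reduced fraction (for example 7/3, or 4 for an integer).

Clipped polygon: [(6,6) (15,6) (15,311/18) (6,160/9)]

1. After x ≥ 6: [(6,13/5) (20,4) (20,17) (6,160/9)]
2. After x ≤ 15: [(6,13/5) (15,7/2) (15,311/18) (6,160/9)]
3. After y ≥ 6: [(6,6) (15,6) (15,311/18) (6,160/9)]
4. After y ≤ 19: [(6,6) (15,6) (15,311/18) (6,160/9)]
5. Canonical ring: [(6,6) (15,6) (15,311/18) (6,160/9)]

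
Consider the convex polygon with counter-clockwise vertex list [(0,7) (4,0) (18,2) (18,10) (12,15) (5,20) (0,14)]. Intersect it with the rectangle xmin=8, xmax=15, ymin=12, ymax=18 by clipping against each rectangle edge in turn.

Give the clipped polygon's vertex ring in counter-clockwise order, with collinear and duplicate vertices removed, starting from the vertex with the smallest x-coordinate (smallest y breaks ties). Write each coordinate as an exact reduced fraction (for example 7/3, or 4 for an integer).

1. After x ≥ 8: [(8,4/7) (18,2) (18,10) (12,15) (8,125/7)]
2. After x ≤ 15: [(8,4/7) (15,11/7) (15,25/2) (12,15) (8,125/7)]
3. After y ≥ 12: [(8,12) (15,12) (15,25/2) (12,15) (8,125/7)]
4. After y ≤ 18: [(8,12) (15,12) (15,25/2) (12,15) (8,125/7)]
5. Canonical ring: [(8,12) (15,12) (15,25/2) (12,15) (8,125/7)]

Clipped polygon: [(8,12) (15,12) (15,25/2) (12,15) (8,125/7)]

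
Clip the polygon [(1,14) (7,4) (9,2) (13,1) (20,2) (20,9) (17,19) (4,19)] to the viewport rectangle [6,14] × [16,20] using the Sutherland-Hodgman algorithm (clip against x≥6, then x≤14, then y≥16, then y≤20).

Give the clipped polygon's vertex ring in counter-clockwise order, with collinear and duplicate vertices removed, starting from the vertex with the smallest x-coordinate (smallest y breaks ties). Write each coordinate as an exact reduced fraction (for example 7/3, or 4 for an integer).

1. After x ≥ 6: [(6,17/3) (7,4) (9,2) (13,1) (20,2) (20,9) (17,19) (6,19)]
2. After x ≤ 14: [(6,17/3) (7,4) (9,2) (13,1) (14,8/7) (14,19) (6,19)]
3. After y ≥ 16: [(6,16) (14,16) (14,19) (6,19)]
4. After y ≤ 20: [(6,16) (14,16) (14,19) (6,19)]
5. Canonical ring: [(6,16) (14,16) (14,19) (6,19)]

Clipped polygon: [(6,16) (14,16) (14,19) (6,19)]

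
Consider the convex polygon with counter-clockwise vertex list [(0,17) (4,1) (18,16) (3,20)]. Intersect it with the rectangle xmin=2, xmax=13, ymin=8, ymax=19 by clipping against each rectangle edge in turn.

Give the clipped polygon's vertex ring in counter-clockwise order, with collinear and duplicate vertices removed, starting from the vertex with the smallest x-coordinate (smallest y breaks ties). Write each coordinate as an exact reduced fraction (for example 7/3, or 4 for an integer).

Clipped polygon: [(2,9) (9/4,8) (158/15,8) (13,149/14) (13,52/3) (27/4,19) (2,19)]

1. After x ≥ 2: [(2,19) (2,9) (4,1) (18,16) (3,20)]
2. After x ≤ 13: [(2,19) (2,9) (4,1) (13,149/14) (13,52/3) (3,20)]
3. After y ≥ 8: [(2,19) (2,9) (9/4,8) (158/15,8) (13,149/14) (13,52/3) (3,20)]
4. After y ≤ 19: [(2,19) (2,19) (2,9) (9/4,8) (158/15,8) (13,149/14) (13,52/3) (27/4,19)]
5. Canonical ring: [(2,9) (9/4,8) (158/15,8) (13,149/14) (13,52/3) (27/4,19) (2,19)]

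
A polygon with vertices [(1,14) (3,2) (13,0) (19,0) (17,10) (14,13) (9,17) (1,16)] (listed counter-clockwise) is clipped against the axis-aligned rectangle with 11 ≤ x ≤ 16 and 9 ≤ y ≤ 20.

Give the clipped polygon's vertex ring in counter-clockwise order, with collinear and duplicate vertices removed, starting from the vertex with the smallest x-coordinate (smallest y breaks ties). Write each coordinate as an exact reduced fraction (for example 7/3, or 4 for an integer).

1. After x ≥ 11: [(11,2/5) (13,0) (19,0) (17,10) (14,13) (11,77/5)]
2. After x ≤ 16: [(11,2/5) (13,0) (16,0) (16,11) (14,13) (11,77/5)]
3. After y ≥ 9: [(11,9) (16,9) (16,11) (14,13) (11,77/5)]
4. After y ≤ 20: [(11,9) (16,9) (16,11) (14,13) (11,77/5)]
5. Canonical ring: [(11,9) (16,9) (16,11) (14,13) (11,77/5)]

Clipped polygon: [(11,9) (16,9) (16,11) (14,13) (11,77/5)]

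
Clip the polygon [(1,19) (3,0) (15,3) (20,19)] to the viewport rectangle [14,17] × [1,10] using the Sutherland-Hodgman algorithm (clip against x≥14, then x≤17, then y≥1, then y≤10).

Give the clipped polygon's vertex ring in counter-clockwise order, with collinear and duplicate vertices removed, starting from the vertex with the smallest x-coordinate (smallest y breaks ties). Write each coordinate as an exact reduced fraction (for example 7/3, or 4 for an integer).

Clipped polygon: [(14,11/4) (15,3) (17,47/5) (17,10) (14,10)]

1. After x ≥ 14: [(14,19) (14,11/4) (15,3) (20,19)]
2. After x ≤ 17: [(17,19) (14,19) (14,11/4) (15,3) (17,47/5)]
3. After y ≥ 1: [(17,19) (14,19) (14,11/4) (15,3) (17,47/5)]
4. After y ≤ 10: [(17,10) (14,10) (14,11/4) (15,3) (17,47/5)]
5. Canonical ring: [(14,11/4) (15,3) (17,47/5) (17,10) (14,10)]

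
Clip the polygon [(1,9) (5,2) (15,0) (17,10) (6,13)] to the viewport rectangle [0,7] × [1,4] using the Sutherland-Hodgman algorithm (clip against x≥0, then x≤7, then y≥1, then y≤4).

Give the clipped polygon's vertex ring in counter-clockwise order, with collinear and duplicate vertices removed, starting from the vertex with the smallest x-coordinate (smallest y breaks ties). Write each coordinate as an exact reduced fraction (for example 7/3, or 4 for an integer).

Clipped polygon: [(27/7,4) (5,2) (7,8/5) (7,4)]

1. After x ≥ 0: [(1,9) (5,2) (15,0) (17,10) (6,13)]
2. After x ≤ 7: [(1,9) (5,2) (7,8/5) (7,140/11) (6,13)]
3. After y ≥ 1: [(1,9) (5,2) (7,8/5) (7,140/11) (6,13)]
4. After y ≤ 4: [(27/7,4) (5,2) (7,8/5) (7,4)]
5. Canonical ring: [(27/7,4) (5,2) (7,8/5) (7,4)]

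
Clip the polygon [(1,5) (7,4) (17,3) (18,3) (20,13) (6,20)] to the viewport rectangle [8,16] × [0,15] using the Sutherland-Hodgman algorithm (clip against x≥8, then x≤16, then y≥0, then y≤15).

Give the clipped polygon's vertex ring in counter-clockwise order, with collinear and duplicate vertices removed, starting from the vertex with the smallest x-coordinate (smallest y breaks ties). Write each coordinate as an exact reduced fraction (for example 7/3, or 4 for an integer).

1. After x ≥ 8: [(8,39/10) (17,3) (18,3) (20,13) (8,19)]
2. After x ≤ 16: [(8,39/10) (16,31/10) (16,15) (8,19)]
3. After y ≥ 0: [(8,39/10) (16,31/10) (16,15) (8,19)]
4. After y ≤ 15: [(8,15) (8,39/10) (16,31/10) (16,15) (16,15)]
5. Canonical ring: [(8,39/10) (16,31/10) (16,15) (8,15)]

Clipped polygon: [(8,39/10) (16,31/10) (16,15) (8,15)]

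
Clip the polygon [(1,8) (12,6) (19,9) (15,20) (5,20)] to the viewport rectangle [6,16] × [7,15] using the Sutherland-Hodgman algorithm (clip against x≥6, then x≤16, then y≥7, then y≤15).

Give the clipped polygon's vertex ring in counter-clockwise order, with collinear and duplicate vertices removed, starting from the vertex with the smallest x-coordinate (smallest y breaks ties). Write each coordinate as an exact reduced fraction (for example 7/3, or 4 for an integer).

1. After x ≥ 6: [(6,78/11) (12,6) (19,9) (15,20) (6,20)]
2. After x ≤ 16: [(6,78/11) (12,6) (16,54/7) (16,69/4) (15,20) (6,20)]
3. After y ≥ 7: [(6,78/11) (13/2,7) (43/3,7) (16,54/7) (16,69/4) (15,20) (6,20)]
4. After y ≤ 15: [(6,15) (6,78/11) (13/2,7) (43/3,7) (16,54/7) (16,15)]
5. Canonical ring: [(6,78/11) (13/2,7) (43/3,7) (16,54/7) (16,15) (6,15)]

Clipped polygon: [(6,78/11) (13/2,7) (43/3,7) (16,54/7) (16,15) (6,15)]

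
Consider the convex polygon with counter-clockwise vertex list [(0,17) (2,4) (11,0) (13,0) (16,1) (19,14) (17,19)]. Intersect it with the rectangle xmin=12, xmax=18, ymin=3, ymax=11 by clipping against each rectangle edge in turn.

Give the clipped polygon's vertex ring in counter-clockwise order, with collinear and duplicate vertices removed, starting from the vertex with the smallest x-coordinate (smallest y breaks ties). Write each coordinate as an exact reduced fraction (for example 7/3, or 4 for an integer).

Clipped polygon: [(12,3) (214/13,3) (18,29/3) (18,11) (12,11)]

1. After x ≥ 12: [(12,313/17) (12,0) (13,0) (16,1) (19,14) (17,19)]
2. After x ≤ 18: [(12,313/17) (12,0) (13,0) (16,1) (18,29/3) (18,33/2) (17,19)]
3. After y ≥ 3: [(12,313/17) (12,3) (214/13,3) (18,29/3) (18,33/2) (17,19)]
4. After y ≤ 11: [(12,11) (12,3) (214/13,3) (18,29/3) (18,11)]
5. Canonical ring: [(12,3) (214/13,3) (18,29/3) (18,11) (12,11)]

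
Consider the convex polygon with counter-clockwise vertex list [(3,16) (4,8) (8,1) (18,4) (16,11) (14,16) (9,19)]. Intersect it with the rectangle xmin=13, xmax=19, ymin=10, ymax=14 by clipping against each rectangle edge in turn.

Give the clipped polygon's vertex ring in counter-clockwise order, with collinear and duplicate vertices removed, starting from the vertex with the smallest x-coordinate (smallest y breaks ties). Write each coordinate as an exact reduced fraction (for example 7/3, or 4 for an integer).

Clipped polygon: [(13,10) (114/7,10) (16,11) (74/5,14) (13,14)]

1. After x ≥ 13: [(13,5/2) (18,4) (16,11) (14,16) (13,83/5)]
2. After x ≤ 19: [(13,5/2) (18,4) (16,11) (14,16) (13,83/5)]
3. After y ≥ 10: [(13,10) (114/7,10) (16,11) (14,16) (13,83/5)]
4. After y ≤ 14: [(13,14) (13,10) (114/7,10) (16,11) (74/5,14)]
5. Canonical ring: [(13,10) (114/7,10) (16,11) (74/5,14) (13,14)]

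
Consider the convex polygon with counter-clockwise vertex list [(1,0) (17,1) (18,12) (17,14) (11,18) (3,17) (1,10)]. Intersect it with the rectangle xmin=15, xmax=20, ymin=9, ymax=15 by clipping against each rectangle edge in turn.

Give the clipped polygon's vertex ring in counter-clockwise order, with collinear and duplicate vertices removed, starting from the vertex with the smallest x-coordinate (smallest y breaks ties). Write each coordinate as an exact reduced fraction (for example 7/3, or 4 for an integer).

Clipped polygon: [(15,9) (195/11,9) (18,12) (17,14) (31/2,15) (15,15)]

1. After x ≥ 15: [(15,7/8) (17,1) (18,12) (17,14) (15,46/3)]
2. After x ≤ 20: [(15,7/8) (17,1) (18,12) (17,14) (15,46/3)]
3. After y ≥ 9: [(15,9) (195/11,9) (18,12) (17,14) (15,46/3)]
4. After y ≤ 15: [(15,15) (15,9) (195/11,9) (18,12) (17,14) (31/2,15)]
5. Canonical ring: [(15,9) (195/11,9) (18,12) (17,14) (31/2,15) (15,15)]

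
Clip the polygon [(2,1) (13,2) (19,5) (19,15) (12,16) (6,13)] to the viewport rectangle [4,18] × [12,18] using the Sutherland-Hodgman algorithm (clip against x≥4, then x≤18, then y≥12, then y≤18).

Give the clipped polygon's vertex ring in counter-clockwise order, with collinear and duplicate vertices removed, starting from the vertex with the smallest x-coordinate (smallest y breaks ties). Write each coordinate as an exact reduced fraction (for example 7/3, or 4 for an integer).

Clipped polygon: [(17/3,12) (18,12) (18,106/7) (12,16) (6,13)]

1. After x ≥ 4: [(4,7) (4,13/11) (13,2) (19,5) (19,15) (12,16) (6,13)]
2. After x ≤ 18: [(4,7) (4,13/11) (13,2) (18,9/2) (18,106/7) (12,16) (6,13)]
3. After y ≥ 12: [(17/3,12) (18,12) (18,106/7) (12,16) (6,13)]
4. After y ≤ 18: [(17/3,12) (18,12) (18,106/7) (12,16) (6,13)]
5. Canonical ring: [(17/3,12) (18,12) (18,106/7) (12,16) (6,13)]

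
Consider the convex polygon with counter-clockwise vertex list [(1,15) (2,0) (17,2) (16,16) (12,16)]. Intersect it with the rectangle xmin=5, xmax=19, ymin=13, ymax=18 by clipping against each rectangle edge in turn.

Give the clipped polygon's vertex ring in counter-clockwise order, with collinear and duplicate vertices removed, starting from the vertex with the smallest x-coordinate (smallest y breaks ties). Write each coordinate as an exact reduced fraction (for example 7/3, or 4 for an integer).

Clipped polygon: [(5,13) (227/14,13) (16,16) (12,16) (5,169/11)]

1. After x ≥ 5: [(5,169/11) (5,2/5) (17,2) (16,16) (12,16)]
2. After x ≤ 19: [(5,169/11) (5,2/5) (17,2) (16,16) (12,16)]
3. After y ≥ 13: [(5,169/11) (5,13) (227/14,13) (16,16) (12,16)]
4. After y ≤ 18: [(5,169/11) (5,13) (227/14,13) (16,16) (12,16)]
5. Canonical ring: [(5,13) (227/14,13) (16,16) (12,16) (5,169/11)]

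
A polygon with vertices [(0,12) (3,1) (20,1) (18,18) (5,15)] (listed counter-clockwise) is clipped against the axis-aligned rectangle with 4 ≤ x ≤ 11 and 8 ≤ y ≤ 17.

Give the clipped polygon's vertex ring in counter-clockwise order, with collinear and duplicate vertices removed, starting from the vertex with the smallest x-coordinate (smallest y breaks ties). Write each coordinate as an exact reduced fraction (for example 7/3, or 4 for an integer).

1. After x ≥ 4: [(4,72/5) (4,1) (20,1) (18,18) (5,15)]
2. After x ≤ 11: [(4,72/5) (4,1) (11,1) (11,213/13) (5,15)]
3. After y ≥ 8: [(4,72/5) (4,8) (11,8) (11,213/13) (5,15)]
4. After y ≤ 17: [(4,72/5) (4,8) (11,8) (11,213/13) (5,15)]
5. Canonical ring: [(4,8) (11,8) (11,213/13) (5,15) (4,72/5)]

Clipped polygon: [(4,8) (11,8) (11,213/13) (5,15) (4,72/5)]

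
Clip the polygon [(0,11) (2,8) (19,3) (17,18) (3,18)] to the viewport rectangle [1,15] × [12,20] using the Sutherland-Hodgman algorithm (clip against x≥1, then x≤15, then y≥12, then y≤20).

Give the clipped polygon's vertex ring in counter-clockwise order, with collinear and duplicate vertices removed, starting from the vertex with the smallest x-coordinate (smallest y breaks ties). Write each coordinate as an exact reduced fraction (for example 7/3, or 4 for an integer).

Clipped polygon: [(1,12) (15,12) (15,18) (3,18) (1,40/3)]

1. After x ≥ 1: [(1,40/3) (1,19/2) (2,8) (19,3) (17,18) (3,18)]
2. After x ≤ 15: [(1,40/3) (1,19/2) (2,8) (15,71/17) (15,18) (3,18)]
3. After y ≥ 12: [(1,40/3) (1,12) (15,12) (15,18) (3,18)]
4. After y ≤ 20: [(1,40/3) (1,12) (15,12) (15,18) (3,18)]
5. Canonical ring: [(1,12) (15,12) (15,18) (3,18) (1,40/3)]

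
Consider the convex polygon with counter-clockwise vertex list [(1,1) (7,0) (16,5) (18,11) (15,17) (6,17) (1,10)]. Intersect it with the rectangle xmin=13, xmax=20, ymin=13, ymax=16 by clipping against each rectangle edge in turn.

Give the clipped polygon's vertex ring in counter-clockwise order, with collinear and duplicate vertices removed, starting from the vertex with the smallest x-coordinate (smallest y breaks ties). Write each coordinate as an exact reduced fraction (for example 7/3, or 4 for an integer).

1. After x ≥ 13: [(13,10/3) (16,5) (18,11) (15,17) (13,17)]
2. After x ≤ 20: [(13,10/3) (16,5) (18,11) (15,17) (13,17)]
3. After y ≥ 13: [(13,13) (17,13) (15,17) (13,17)]
4. After y ≤ 16: [(13,16) (13,13) (17,13) (31/2,16)]
5. Canonical ring: [(13,13) (17,13) (31/2,16) (13,16)]

Clipped polygon: [(13,13) (17,13) (31/2,16) (13,16)]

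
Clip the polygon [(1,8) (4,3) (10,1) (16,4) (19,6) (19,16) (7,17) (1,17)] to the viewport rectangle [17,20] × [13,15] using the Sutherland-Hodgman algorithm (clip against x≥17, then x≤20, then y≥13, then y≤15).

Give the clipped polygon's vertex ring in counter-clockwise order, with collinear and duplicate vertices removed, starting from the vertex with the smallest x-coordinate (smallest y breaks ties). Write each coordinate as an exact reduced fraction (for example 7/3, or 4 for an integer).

1. After x ≥ 17: [(17,14/3) (19,6) (19,16) (17,97/6)]
2. After x ≤ 20: [(17,14/3) (19,6) (19,16) (17,97/6)]
3. After y ≥ 13: [(17,13) (19,13) (19,16) (17,97/6)]
4. After y ≤ 15: [(17,15) (17,13) (19,13) (19,15)]
5. Canonical ring: [(17,13) (19,13) (19,15) (17,15)]

Clipped polygon: [(17,13) (19,13) (19,15) (17,15)]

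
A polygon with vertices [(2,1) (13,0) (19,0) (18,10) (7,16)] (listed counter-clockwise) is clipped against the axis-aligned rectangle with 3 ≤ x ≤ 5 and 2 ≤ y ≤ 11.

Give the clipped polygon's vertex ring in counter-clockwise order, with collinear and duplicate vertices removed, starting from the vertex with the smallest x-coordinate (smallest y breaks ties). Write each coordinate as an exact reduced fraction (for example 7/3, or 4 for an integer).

Clipped polygon: [(3,2) (5,2) (5,10) (3,4)]

1. After x ≥ 3: [(3,4) (3,10/11) (13,0) (19,0) (18,10) (7,16)]
2. After x ≤ 5: [(5,10) (3,4) (3,10/11) (5,8/11)]
3. After y ≥ 2: [(5,2) (5,10) (3,4) (3,2)]
4. After y ≤ 11: [(5,2) (5,10) (3,4) (3,2)]
5. Canonical ring: [(3,2) (5,2) (5,10) (3,4)]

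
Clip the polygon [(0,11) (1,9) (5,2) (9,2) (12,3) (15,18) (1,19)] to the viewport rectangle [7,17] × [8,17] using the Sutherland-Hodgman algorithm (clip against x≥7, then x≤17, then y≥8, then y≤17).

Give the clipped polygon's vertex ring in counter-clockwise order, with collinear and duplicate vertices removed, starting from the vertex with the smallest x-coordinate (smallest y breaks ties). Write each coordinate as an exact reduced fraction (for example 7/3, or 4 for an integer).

Clipped polygon: [(7,8) (13,8) (74/5,17) (7,17)]

1. After x ≥ 7: [(7,2) (9,2) (12,3) (15,18) (7,130/7)]
2. After x ≤ 17: [(7,2) (9,2) (12,3) (15,18) (7,130/7)]
3. After y ≥ 8: [(7,8) (13,8) (15,18) (7,130/7)]
4. After y ≤ 17: [(7,17) (7,8) (13,8) (74/5,17)]
5. Canonical ring: [(7,8) (13,8) (74/5,17) (7,17)]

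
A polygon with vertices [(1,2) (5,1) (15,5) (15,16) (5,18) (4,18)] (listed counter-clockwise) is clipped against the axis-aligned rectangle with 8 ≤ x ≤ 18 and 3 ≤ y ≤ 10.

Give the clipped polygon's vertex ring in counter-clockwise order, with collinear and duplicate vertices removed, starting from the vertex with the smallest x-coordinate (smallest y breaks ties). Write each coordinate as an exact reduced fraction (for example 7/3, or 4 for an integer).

Clipped polygon: [(8,3) (10,3) (15,5) (15,10) (8,10)]

1. After x ≥ 8: [(8,11/5) (15,5) (15,16) (8,87/5)]
2. After x ≤ 18: [(8,11/5) (15,5) (15,16) (8,87/5)]
3. After y ≥ 3: [(8,3) (10,3) (15,5) (15,16) (8,87/5)]
4. After y ≤ 10: [(8,10) (8,3) (10,3) (15,5) (15,10)]
5. Canonical ring: [(8,3) (10,3) (15,5) (15,10) (8,10)]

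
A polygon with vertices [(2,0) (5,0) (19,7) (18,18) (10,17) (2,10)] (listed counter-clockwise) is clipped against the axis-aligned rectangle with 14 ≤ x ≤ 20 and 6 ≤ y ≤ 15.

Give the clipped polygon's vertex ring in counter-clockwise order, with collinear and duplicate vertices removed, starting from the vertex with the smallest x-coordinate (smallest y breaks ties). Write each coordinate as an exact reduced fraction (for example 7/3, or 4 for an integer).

Clipped polygon: [(14,6) (17,6) (19,7) (201/11,15) (14,15)]

1. After x ≥ 14: [(14,9/2) (19,7) (18,18) (14,35/2)]
2. After x ≤ 20: [(14,9/2) (19,7) (18,18) (14,35/2)]
3. After y ≥ 6: [(14,6) (17,6) (19,7) (18,18) (14,35/2)]
4. After y ≤ 15: [(14,15) (14,6) (17,6) (19,7) (201/11,15)]
5. Canonical ring: [(14,6) (17,6) (19,7) (201/11,15) (14,15)]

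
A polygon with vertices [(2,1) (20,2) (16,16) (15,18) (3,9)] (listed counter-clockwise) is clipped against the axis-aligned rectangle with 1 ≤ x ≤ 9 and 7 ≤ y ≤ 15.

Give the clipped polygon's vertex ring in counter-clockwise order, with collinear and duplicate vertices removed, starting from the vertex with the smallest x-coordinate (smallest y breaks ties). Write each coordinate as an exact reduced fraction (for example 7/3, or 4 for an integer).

Clipped polygon: [(11/4,7) (9,7) (9,27/2) (3,9)]

1. After x ≥ 1: [(2,1) (20,2) (16,16) (15,18) (3,9)]
2. After x ≤ 9: [(2,1) (9,25/18) (9,27/2) (3,9)]
3. After y ≥ 7: [(11/4,7) (9,7) (9,27/2) (3,9)]
4. After y ≤ 15: [(11/4,7) (9,7) (9,27/2) (3,9)]
5. Canonical ring: [(11/4,7) (9,7) (9,27/2) (3,9)]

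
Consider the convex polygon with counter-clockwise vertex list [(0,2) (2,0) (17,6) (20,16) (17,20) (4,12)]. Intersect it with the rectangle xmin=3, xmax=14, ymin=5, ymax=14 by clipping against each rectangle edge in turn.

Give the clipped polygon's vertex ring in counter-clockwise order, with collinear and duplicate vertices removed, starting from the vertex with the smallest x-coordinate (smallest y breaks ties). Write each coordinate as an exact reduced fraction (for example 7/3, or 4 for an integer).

1. After x ≥ 3: [(3,19/2) (3,2/5) (17,6) (20,16) (17,20) (4,12)]
2. After x ≤ 14: [(3,19/2) (3,2/5) (14,24/5) (14,236/13) (4,12)]
3. After y ≥ 5: [(3,19/2) (3,5) (14,5) (14,236/13) (4,12)]
4. After y ≤ 14: [(3,19/2) (3,5) (14,5) (14,14) (29/4,14) (4,12)]
5. Canonical ring: [(3,5) (14,5) (14,14) (29/4,14) (4,12) (3,19/2)]

Clipped polygon: [(3,5) (14,5) (14,14) (29/4,14) (4,12) (3,19/2)]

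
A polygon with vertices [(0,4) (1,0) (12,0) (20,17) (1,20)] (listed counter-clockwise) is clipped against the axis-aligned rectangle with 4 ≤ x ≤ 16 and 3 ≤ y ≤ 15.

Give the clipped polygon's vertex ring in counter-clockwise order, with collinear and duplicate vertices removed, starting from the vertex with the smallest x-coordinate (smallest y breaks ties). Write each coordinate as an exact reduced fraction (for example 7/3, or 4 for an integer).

Clipped polygon: [(4,3) (228/17,3) (16,17/2) (16,15) (4,15)]

1. After x ≥ 4: [(4,0) (12,0) (20,17) (4,371/19)]
2. After x ≤ 16: [(4,0) (12,0) (16,17/2) (16,335/19) (4,371/19)]
3. After y ≥ 3: [(4,3) (228/17,3) (16,17/2) (16,335/19) (4,371/19)]
4. After y ≤ 15: [(4,15) (4,3) (228/17,3) (16,17/2) (16,15)]
5. Canonical ring: [(4,3) (228/17,3) (16,17/2) (16,15) (4,15)]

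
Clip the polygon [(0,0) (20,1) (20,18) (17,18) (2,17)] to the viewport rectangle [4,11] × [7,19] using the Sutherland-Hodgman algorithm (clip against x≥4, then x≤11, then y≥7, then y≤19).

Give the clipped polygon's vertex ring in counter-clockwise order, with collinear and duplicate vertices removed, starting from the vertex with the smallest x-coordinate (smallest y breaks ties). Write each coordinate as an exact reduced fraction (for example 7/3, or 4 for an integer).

Clipped polygon: [(4,7) (11,7) (11,88/5) (4,257/15)]

1. After x ≥ 4: [(4,1/5) (20,1) (20,18) (17,18) (4,257/15)]
2. After x ≤ 11: [(4,1/5) (11,11/20) (11,88/5) (4,257/15)]
3. After y ≥ 7: [(4,7) (11,7) (11,88/5) (4,257/15)]
4. After y ≤ 19: [(4,7) (11,7) (11,88/5) (4,257/15)]
5. Canonical ring: [(4,7) (11,7) (11,88/5) (4,257/15)]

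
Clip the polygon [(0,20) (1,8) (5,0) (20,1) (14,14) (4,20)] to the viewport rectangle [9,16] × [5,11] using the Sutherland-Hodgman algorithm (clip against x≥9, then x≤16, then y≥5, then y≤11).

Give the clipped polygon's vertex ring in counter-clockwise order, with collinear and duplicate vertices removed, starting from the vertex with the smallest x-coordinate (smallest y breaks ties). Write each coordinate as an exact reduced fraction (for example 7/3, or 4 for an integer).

Clipped polygon: [(9,5) (16,5) (16,29/3) (200/13,11) (9,11)]

1. After x ≥ 9: [(9,4/15) (20,1) (14,14) (9,17)]
2. After x ≤ 16: [(9,4/15) (16,11/15) (16,29/3) (14,14) (9,17)]
3. After y ≥ 5: [(9,5) (16,5) (16,29/3) (14,14) (9,17)]
4. After y ≤ 11: [(9,11) (9,5) (16,5) (16,29/3) (200/13,11)]
5. Canonical ring: [(9,5) (16,5) (16,29/3) (200/13,11) (9,11)]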